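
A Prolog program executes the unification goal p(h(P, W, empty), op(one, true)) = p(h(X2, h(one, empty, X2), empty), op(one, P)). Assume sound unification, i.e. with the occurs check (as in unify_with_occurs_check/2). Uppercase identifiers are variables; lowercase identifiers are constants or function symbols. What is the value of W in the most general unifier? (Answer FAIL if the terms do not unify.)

Decompose p/2: h(P, W, empty) = h(X2, h(one, empty, X2), empty),  op(one, true) = op(one, P).
Decompose h/3: P = X2,  W = h(one, empty, X2),  empty = empty.
Bind P := X2; substituting into the one remaining equation that mentions P gives: op(one, true) = op(one, X2).
Bind W := h(one, empty, X2); no other remaining equation mentions W.
Delete trivial equation empty = empty.
Decompose op/2: one = one,  true = X2.
Delete trivial equation one = one.
Bind X2 := true. Substituting into the earlier bindings gives P := true, W := h(one, empty, true).
MGU = { P ↦ true, W ↦ h(one, empty, true), X2 ↦ true }, so W ↦ h(one, empty, true).

h(one, empty, true)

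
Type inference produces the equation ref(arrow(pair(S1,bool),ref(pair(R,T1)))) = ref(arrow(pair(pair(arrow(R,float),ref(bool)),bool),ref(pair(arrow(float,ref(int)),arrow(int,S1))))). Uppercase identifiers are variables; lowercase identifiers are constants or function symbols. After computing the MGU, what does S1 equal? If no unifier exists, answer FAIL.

pair(arrow(arrow(float,ref(int)),float),ref(bool))

Decompose ref/1: arrow(pair(S1,bool),ref(pair(R,T1))) = arrow(pair(pair(arrow(R,float),ref(bool)),bool),ref(pair(arrow(float,ref(int)),arrow(int,S1)))).
Decompose arrow/2: pair(S1,bool) = pair(pair(arrow(R,float),ref(bool)),bool),  ref(pair(R,T1)) = ref(pair(arrow(float,ref(int)),arrow(int,S1))).
Decompose pair/2: S1 = pair(arrow(R,float),ref(bool)),  bool = bool.
Bind S1 := pair(arrow(R,float),ref(bool)); substituting into the one remaining equation that mentions S1 gives: ref(pair(R,T1)) = ref(pair(arrow(float,ref(int)),arrow(int,pair(arrow(R,float),ref(bool))))).
Delete trivial equation bool = bool.
Decompose ref/1: pair(R,T1) = pair(arrow(float,ref(int)),arrow(int,pair(arrow(R,float),ref(bool)))).
Decompose pair/2: R = arrow(float,ref(int)),  T1 = arrow(int,pair(arrow(R,float),ref(bool))).
Bind R := arrow(float,ref(int)); substituting into the remaining equation gives: T1 = arrow(int,pair(arrow(arrow(float,ref(int)),float),ref(bool))). Substituting into the earlier binding gives S1 := pair(arrow(arrow(float,ref(int)),float),ref(bool)).
Bind T1 := arrow(int,pair(arrow(arrow(float,ref(int)),float),ref(bool))).
MGU = { S1 ↦ pair(arrow(arrow(float,ref(int)),float),ref(bool)), R ↦ arrow(float,ref(int)), T1 ↦ arrow(int,pair(arrow(arrow(float,ref(int)),float),ref(bool))) }, so S1 ↦ pair(arrow(arrow(float,ref(int)),float),ref(bool)).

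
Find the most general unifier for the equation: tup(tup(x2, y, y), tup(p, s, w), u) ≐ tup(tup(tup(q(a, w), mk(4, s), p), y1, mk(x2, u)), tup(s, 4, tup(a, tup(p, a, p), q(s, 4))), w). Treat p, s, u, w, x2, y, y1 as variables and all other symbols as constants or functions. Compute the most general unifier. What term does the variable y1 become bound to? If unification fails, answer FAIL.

Decompose tup/3: tup(x2, y, y) ≐ tup(tup(q(a, w), mk(4, s), p), y1, mk(x2, u)),  tup(p, s, w) ≐ tup(s, 4, tup(a, tup(p, a, p), q(s, 4))),  u ≐ w.
Decompose tup/3: x2 ≐ tup(q(a, w), mk(4, s), p),  y ≐ y1,  y ≐ mk(x2, u).
Bind x2 := tup(q(a, w), mk(4, s), p); substituting into the one remaining equation that mentions x2 gives: y ≐ mk(tup(q(a, w), mk(4, s), p), u).
Bind y := y1; substituting into the one remaining equation that mentions y gives: y1 ≐ mk(tup(q(a, w), mk(4, s), p), u).
Bind y1 := mk(tup(q(a, w), mk(4, s), p), u); no other remaining equation mentions y1. Substituting into the earlier binding gives y := mk(tup(q(a, w), mk(4, s), p), u).
Decompose tup/3: p ≐ s,  s ≐ 4,  w ≐ tup(a, tup(p, a, p), q(s, 4)).
Bind p := s; substituting into the one remaining equation that mentions p gives: w ≐ tup(a, tup(s, a, s), q(s, 4)). Substituting into the earlier bindings gives x2 := tup(q(a, w), mk(4, s), s), y := mk(tup(q(a, w), mk(4, s), s), u), y1 := mk(tup(q(a, w), mk(4, s), s), u).
Bind s := 4; substituting into the one remaining equation that mentions s gives: w ≐ tup(a, tup(4, a, 4), q(4, 4)). Substituting into the earlier bindings gives x2 := tup(q(a, w), mk(4, 4), 4), y := mk(tup(q(a, w), mk(4, 4), 4), u), y1 := mk(tup(q(a, w), mk(4, 4), 4), u), p := 4.
Bind w := tup(a, tup(4, a, 4), q(4, 4)); substituting into the remaining equation gives: u ≐ tup(a, tup(4, a, 4), q(4, 4)). Substituting into the earlier bindings gives x2 := tup(q(a, tup(a, tup(4, a, 4), q(4, 4))), mk(4, 4), 4), y := mk(tup(q(a, tup(a, tup(4, a, 4), q(4, 4))), mk(4, 4), 4), u), y1 := mk(tup(q(a, tup(a, tup(4, a, 4), q(4, 4))), mk(4, 4), 4), u).
Bind u := tup(a, tup(4, a, 4), q(4, 4)). Substituting into the earlier bindings gives y := mk(tup(q(a, tup(a, tup(4, a, 4), q(4, 4))), mk(4, 4), 4), tup(a, tup(4, a, 4), q(4, 4))), y1 := mk(tup(q(a, tup(a, tup(4, a, 4), q(4, 4))), mk(4, 4), 4), tup(a, tup(4, a, 4), q(4, 4))).
MGU = { x2 -> tup(q(a, tup(a, tup(4, a, 4), q(4, 4))), mk(4, 4), 4), y -> mk(tup(q(a, tup(a, tup(4, a, 4), q(4, 4))), mk(4, 4), 4), tup(a, tup(4, a, 4), q(4, 4))), y1 -> mk(tup(q(a, tup(a, tup(4, a, 4), q(4, 4))), mk(4, 4), 4), tup(a, tup(4, a, 4), q(4, 4))), p -> 4, s -> 4, w -> tup(a, tup(4, a, 4), q(4, 4)), u -> tup(a, tup(4, a, 4), q(4, 4)) }, so y1 -> mk(tup(q(a, tup(a, tup(4, a, 4), q(4, 4))), mk(4, 4), 4), tup(a, tup(4, a, 4), q(4, 4))).

mk(tup(q(a, tup(a, tup(4, a, 4), q(4, 4))), mk(4, 4), 4), tup(a, tup(4, a, 4), q(4, 4)))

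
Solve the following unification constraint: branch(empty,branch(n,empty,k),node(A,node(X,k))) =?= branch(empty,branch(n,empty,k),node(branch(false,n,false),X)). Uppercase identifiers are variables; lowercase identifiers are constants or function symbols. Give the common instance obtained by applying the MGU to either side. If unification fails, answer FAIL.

FAIL

Decompose branch/3: empty =?= empty,  branch(n,empty,k) =?= branch(n,empty,k),  node(A,node(X,k)) =?= node(branch(false,n,false),X).
Delete trivial equation empty =?= empty.
Delete trivial equation branch(n,empty,k) =?= branch(n,empty,k).
Decompose node/2: A =?= branch(false,n,false),  node(X,k) =?= X.
Bind A := branch(false,n,false); no other remaining equation mentions A.
Occurs check fails: X occurs in node(X,k); the equation X =?= node(X,k) has no finite solution.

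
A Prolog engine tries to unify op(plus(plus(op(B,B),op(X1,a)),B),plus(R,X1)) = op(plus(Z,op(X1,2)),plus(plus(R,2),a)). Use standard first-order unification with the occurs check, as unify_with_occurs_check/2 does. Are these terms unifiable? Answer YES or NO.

NO

Decompose op/2: plus(plus(op(B,B),op(X1,a)),B) = plus(Z,op(X1,2)),  plus(R,X1) = plus(plus(R,2),a).
Decompose plus/2: plus(op(B,B),op(X1,a)) = Z,  B = op(X1,2).
Bind Z := plus(op(B,B),op(X1,a)); no other remaining equation mentions Z.
Bind B := op(X1,2); no other remaining equation mentions B. Substituting into the earlier binding gives Z := plus(op(op(X1,2),op(X1,2)),op(X1,a)).
Decompose plus/2: R = plus(R,2),  X1 = a.
Occurs check fails: R occurs in plus(R,2); the equation R = plus(R,2) has no finite solution.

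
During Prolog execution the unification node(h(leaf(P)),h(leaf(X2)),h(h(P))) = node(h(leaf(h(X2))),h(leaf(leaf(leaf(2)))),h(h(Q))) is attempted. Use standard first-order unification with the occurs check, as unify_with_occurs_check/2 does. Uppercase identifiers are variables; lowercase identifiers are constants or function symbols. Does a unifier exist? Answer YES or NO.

Decompose node/3: h(leaf(P)) = h(leaf(h(X2))),  h(leaf(X2)) = h(leaf(leaf(leaf(2)))),  h(h(P)) = h(h(Q)).
Decompose h/1: leaf(P) = leaf(h(X2)).
Decompose leaf/1: P = h(X2).
Bind P := h(X2); substituting into the one remaining equation that mentions P gives: h(h(h(X2))) = h(h(Q)).
Decompose h/1: leaf(X2) = leaf(leaf(leaf(2))).
Decompose leaf/1: X2 = leaf(leaf(2)).
Bind X2 := leaf(leaf(2)); substituting into the remaining equation gives: h(h(h(leaf(leaf(2))))) = h(h(Q)). Substituting into the earlier binding gives P := h(leaf(leaf(2))).
Decompose h/1: h(h(leaf(leaf(2)))) = h(Q).
Decompose h/1: h(leaf(leaf(2))) = Q.
Bind Q := h(leaf(leaf(2))).
No equations remain and no clash or occurs-check failure arose, so a unifier exists.

YES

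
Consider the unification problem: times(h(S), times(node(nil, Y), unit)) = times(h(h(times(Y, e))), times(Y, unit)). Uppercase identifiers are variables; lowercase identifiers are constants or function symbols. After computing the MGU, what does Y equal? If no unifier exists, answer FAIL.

Decompose times/2: h(S) = h(h(times(Y, e))),  times(node(nil, Y), unit) = times(Y, unit).
Decompose h/1: S = h(times(Y, e)).
Bind S := h(times(Y, e)); no other remaining equation mentions S.
Decompose times/2: node(nil, Y) = Y,  unit = unit.
Occurs check fails: Y occurs in node(nil, Y); the equation Y = node(nil, Y) has no finite solution.

FAIL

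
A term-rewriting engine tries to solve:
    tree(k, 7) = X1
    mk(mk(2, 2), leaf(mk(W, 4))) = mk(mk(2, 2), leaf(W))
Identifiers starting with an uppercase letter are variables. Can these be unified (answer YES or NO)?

Bind X1 := tree(k, 7); no other remaining equation mentions X1.
Decompose mk/2: mk(2, 2) = mk(2, 2),  leaf(mk(W, 4)) = leaf(W).
Delete trivial equation mk(2, 2) = mk(2, 2).
Decompose leaf/1: mk(W, 4) = W.
Occurs check fails: W occurs in mk(W, 4); the equation W = mk(W, 4) has no finite solution.

NO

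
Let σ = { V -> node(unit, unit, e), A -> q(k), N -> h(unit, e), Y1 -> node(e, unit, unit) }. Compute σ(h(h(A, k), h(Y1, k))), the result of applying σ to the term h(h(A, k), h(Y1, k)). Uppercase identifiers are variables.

h(h(q(k), k), h(node(e, unit, unit), k))

Replace each occurrence of A with q(k).
Replace each occurrence of Y1 with node(e, unit, unit).
Result: h(h(q(k), k), h(node(e, unit, unit), k)).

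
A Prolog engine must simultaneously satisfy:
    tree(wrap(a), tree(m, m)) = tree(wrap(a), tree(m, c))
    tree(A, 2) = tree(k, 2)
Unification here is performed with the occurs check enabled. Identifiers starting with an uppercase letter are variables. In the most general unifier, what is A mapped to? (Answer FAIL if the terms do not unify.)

Decompose tree/2: wrap(a) = wrap(a),  tree(m, m) = tree(m, c).
Delete trivial equation wrap(a) = wrap(a).
Decompose tree/2: m = m,  m = c.
Delete trivial equation m = m.
Clash: constants m and c differ; no unifier exists.

FAIL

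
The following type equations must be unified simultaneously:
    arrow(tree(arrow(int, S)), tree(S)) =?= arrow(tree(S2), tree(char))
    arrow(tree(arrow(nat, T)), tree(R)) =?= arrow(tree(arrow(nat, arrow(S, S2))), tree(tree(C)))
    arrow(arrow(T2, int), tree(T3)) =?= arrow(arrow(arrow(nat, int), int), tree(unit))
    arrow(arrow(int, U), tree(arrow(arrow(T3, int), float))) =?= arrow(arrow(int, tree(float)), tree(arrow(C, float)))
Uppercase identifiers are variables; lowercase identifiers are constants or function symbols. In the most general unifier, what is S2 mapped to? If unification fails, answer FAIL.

arrow(int, char)

Decompose arrow/2: tree(arrow(int, S)) =?= tree(S2),  tree(S) =?= tree(char).
Decompose tree/1: arrow(int, S) =?= S2.
Bind S2 := arrow(int, S); substituting into the one remaining equation that mentions S2 gives: arrow(tree(arrow(nat, T)), tree(R)) =?= arrow(tree(arrow(nat, arrow(S, arrow(int, S)))), tree(tree(C))).
Decompose tree/1: S =?= char.
Bind S := char; substituting into the one remaining equation that mentions S gives: arrow(tree(arrow(nat, T)), tree(R)) =?= arrow(tree(arrow(nat, arrow(char, arrow(int, char)))), tree(tree(C))). Substituting into the earlier binding gives S2 := arrow(int, char).
Decompose arrow/2: tree(arrow(nat, T)) =?= tree(arrow(nat, arrow(char, arrow(int, char)))),  tree(R) =?= tree(tree(C)).
Decompose tree/1: arrow(nat, T) =?= arrow(nat, arrow(char, arrow(int, char))).
Decompose arrow/2: nat =?= nat,  T =?= arrow(char, arrow(int, char)).
Delete trivial equation nat =?= nat.
Bind T := arrow(char, arrow(int, char)); no other remaining equation mentions T.
Decompose tree/1: R =?= tree(C).
Bind R := tree(C); no other remaining equation mentions R.
Decompose arrow/2: arrow(T2, int) =?= arrow(arrow(nat, int), int),  tree(T3) =?= tree(unit).
Decompose arrow/2: T2 =?= arrow(nat, int),  int =?= int.
Bind T2 := arrow(nat, int); no other remaining equation mentions T2.
Delete trivial equation int =?= int.
Decompose tree/1: T3 =?= unit.
Bind T3 := unit; substituting into the remaining equation gives: arrow(arrow(int, U), tree(arrow(arrow(unit, int), float))) =?= arrow(arrow(int, tree(float)), tree(arrow(C, float))).
Decompose arrow/2: arrow(int, U) =?= arrow(int, tree(float)),  tree(arrow(arrow(unit, int), float)) =?= tree(arrow(C, float)).
Decompose arrow/2: int =?= int,  U =?= tree(float).
Delete trivial equation int =?= int.
Bind U := tree(float); no other remaining equation mentions U.
Decompose tree/1: arrow(arrow(unit, int), float) =?= arrow(C, float).
Decompose arrow/2: arrow(unit, int) =?= C,  float =?= float.
Bind C := arrow(unit, int); no other remaining equation mentions C. Substituting into the earlier binding gives R := tree(arrow(unit, int)).
Delete trivial equation float =?= float.
MGU = { S2 ↦ arrow(int, char), S ↦ char, T ↦ arrow(char, arrow(int, char)), R ↦ tree(arrow(unit, int)), T2 ↦ arrow(nat, int), T3 ↦ unit, U ↦ tree(float), C ↦ arrow(unit, int) }, so S2 ↦ arrow(int, char).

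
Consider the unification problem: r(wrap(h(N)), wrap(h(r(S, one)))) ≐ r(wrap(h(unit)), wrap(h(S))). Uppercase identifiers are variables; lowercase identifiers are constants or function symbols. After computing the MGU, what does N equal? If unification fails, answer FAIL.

FAIL

Decompose r/2: wrap(h(N)) ≐ wrap(h(unit)),  wrap(h(r(S, one))) ≐ wrap(h(S)).
Decompose wrap/1: h(N) ≐ h(unit).
Decompose h/1: N ≐ unit.
Bind N := unit; no other remaining equation mentions N.
Decompose wrap/1: h(r(S, one)) ≐ h(S).
Decompose h/1: r(S, one) ≐ S.
Occurs check fails: S occurs in r(S, one); the equation S ≐ r(S, one) has no finite solution.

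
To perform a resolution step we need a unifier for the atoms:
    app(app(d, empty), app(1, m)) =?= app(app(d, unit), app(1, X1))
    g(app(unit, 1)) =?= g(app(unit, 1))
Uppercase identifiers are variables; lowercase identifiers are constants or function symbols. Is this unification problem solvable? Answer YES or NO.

Decompose app/2: app(d, empty) =?= app(d, unit),  app(1, m) =?= app(1, X1).
Decompose app/2: d =?= d,  empty =?= unit.
Delete trivial equation d =?= d.
Clash: constants empty and unit differ; no unifier exists.

NO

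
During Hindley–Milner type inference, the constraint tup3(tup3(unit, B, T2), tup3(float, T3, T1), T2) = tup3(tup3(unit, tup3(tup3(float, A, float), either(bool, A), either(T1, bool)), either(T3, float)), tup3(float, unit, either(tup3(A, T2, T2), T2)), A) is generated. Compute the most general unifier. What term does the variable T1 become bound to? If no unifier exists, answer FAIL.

either(tup3(either(unit, float), either(unit, float), either(unit, float)), either(unit, float))

Decompose tup3/3: tup3(unit, B, T2) = tup3(unit, tup3(tup3(float, A, float), either(bool, A), either(T1, bool)), either(T3, float)),  tup3(float, T3, T1) = tup3(float, unit, either(tup3(A, T2, T2), T2)),  T2 = A.
Decompose tup3/3: unit = unit,  B = tup3(tup3(float, A, float), either(bool, A), either(T1, bool)),  T2 = either(T3, float).
Delete trivial equation unit = unit.
Bind B := tup3(tup3(float, A, float), either(bool, A), either(T1, bool)); no other remaining equation mentions B.
Bind T2 := either(T3, float); substituting into the remaining equations gives: tup3(float, T3, T1) = tup3(float, unit, either(tup3(A, either(T3, float), either(T3, float)), either(T3, float))),  either(T3, float) = A.
Decompose tup3/3: float = float,  T3 = unit,  T1 = either(tup3(A, either(T3, float), either(T3, float)), either(T3, float)).
Delete trivial equation float = float.
Bind T3 := unit; substituting into the remaining equations gives: T1 = either(tup3(A, either(unit, float), either(unit, float)), either(unit, float)),  either(unit, float) = A. Substituting into the earlier binding gives T2 := either(unit, float).
Bind T1 := either(tup3(A, either(unit, float), either(unit, float)), either(unit, float)); no other remaining equation mentions T1. Substituting into the earlier binding gives B := tup3(tup3(float, A, float), either(bool, A), either(either(tup3(A, either(unit, float), either(unit, float)), either(unit, float)), bool)).
Bind A := either(unit, float). Substituting into the earlier bindings gives B := tup3(tup3(float, either(unit, float), float), either(bool, either(unit, float)), either(either(tup3(either(unit, float), either(unit, float), either(unit, float)), either(unit, float)), bool)), T1 := either(tup3(either(unit, float), either(unit, float), either(unit, float)), either(unit, float)).
MGU = { B := tup3(tup3(float, either(unit, float), float), either(bool, either(unit, float)), either(either(tup3(either(unit, float), either(unit, float), either(unit, float)), either(unit, float)), bool)), T2 := either(unit, float), T3 := unit, T1 := either(tup3(either(unit, float), either(unit, float), either(unit, float)), either(unit, float)), A := either(unit, float) }, so T1 := either(tup3(either(unit, float), either(unit, float), either(unit, float)), either(unit, float)).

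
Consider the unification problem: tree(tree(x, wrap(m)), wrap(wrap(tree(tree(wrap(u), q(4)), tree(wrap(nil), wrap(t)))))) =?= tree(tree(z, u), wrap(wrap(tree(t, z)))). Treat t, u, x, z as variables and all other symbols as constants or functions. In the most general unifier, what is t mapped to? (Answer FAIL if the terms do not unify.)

tree(wrap(wrap(m)), q(4))

Decompose tree/2: tree(x, wrap(m)) =?= tree(z, u),  wrap(wrap(tree(tree(wrap(u), q(4)), tree(wrap(nil), wrap(t))))) =?= wrap(wrap(tree(t, z))).
Decompose tree/2: x =?= z,  wrap(m) =?= u.
Bind x := z; no other remaining equation mentions x.
Bind u := wrap(m); substituting into the remaining equation gives: wrap(wrap(tree(tree(wrap(wrap(m)), q(4)), tree(wrap(nil), wrap(t))))) =?= wrap(wrap(tree(t, z))).
Decompose wrap/1: wrap(tree(tree(wrap(wrap(m)), q(4)), tree(wrap(nil), wrap(t)))) =?= wrap(tree(t, z)).
Decompose wrap/1: tree(tree(wrap(wrap(m)), q(4)), tree(wrap(nil), wrap(t))) =?= tree(t, z).
Decompose tree/2: tree(wrap(wrap(m)), q(4)) =?= t,  tree(wrap(nil), wrap(t)) =?= z.
Bind t := tree(wrap(wrap(m)), q(4)); substituting into the remaining equation gives: tree(wrap(nil), wrap(tree(wrap(wrap(m)), q(4)))) =?= z.
Bind z := tree(wrap(nil), wrap(tree(wrap(wrap(m)), q(4)))). Substituting into the earlier binding gives x := tree(wrap(nil), wrap(tree(wrap(wrap(m)), q(4)))).
MGU = { x ↦ tree(wrap(nil), wrap(tree(wrap(wrap(m)), q(4)))), u ↦ wrap(m), t ↦ tree(wrap(wrap(m)), q(4)), z ↦ tree(wrap(nil), wrap(tree(wrap(wrap(m)), q(4)))) }, so t ↦ tree(wrap(wrap(m)), q(4)).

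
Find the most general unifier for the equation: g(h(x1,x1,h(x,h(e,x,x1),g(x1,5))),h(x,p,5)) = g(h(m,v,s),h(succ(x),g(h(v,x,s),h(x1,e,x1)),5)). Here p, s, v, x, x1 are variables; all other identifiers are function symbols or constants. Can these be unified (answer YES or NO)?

NO

Decompose g/2: h(x1,x1,h(x,h(e,x,x1),g(x1,5))) = h(m,v,s),  h(x,p,5) = h(succ(x),g(h(v,x,s),h(x1,e,x1)),5).
Decompose h/3: x1 = m,  x1 = v,  h(x,h(e,x,x1),g(x1,5)) = s.
Bind x1 := m; substituting into the remaining equations gives: m = v,  h(x,h(e,x,m),g(m,5)) = s,  h(x,p,5) = h(succ(x),g(h(v,x,s),h(m,e,m)),5).
Bind v := m; substituting into the one remaining equation that mentions v gives: h(x,p,5) = h(succ(x),g(h(m,x,s),h(m,e,m)),5).
Bind s := h(x,h(e,x,m),g(m,5)); substituting into the remaining equation gives: h(x,p,5) = h(succ(x),g(h(m,x,h(x,h(e,x,m),g(m,5))),h(m,e,m)),5).
Decompose h/3: x = succ(x),  p = g(h(m,x,h(x,h(e,x,m),g(m,5))),h(m,e,m)),  5 = 5.
Occurs check fails: x occurs in succ(x); the equation x = succ(x) has no finite solution.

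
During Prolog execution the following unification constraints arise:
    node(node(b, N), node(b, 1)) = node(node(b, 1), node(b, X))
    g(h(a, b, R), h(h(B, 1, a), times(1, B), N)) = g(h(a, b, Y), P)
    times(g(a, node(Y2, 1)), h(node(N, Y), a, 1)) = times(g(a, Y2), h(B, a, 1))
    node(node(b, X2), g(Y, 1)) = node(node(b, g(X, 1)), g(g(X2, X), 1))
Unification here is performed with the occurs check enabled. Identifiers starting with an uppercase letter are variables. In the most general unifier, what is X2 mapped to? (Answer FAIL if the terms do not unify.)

Decompose node/2: node(b, N) = node(b, 1),  node(b, 1) = node(b, X).
Decompose node/2: b = b,  N = 1.
Delete trivial equation b = b.
Bind N := 1; substituting into the 2 remaining equations that mention N gives: g(h(a, b, R), h(h(B, 1, a), times(1, B), 1)) = g(h(a, b, Y), P),  times(g(a, node(Y2, 1)), h(node(1, Y), a, 1)) = times(g(a, Y2), h(B, a, 1)).
Decompose node/2: b = b,  1 = X.
Delete trivial equation b = b.
Bind X := 1; substituting into the one remaining equation that mentions X gives: node(node(b, X2), g(Y, 1)) = node(node(b, g(1, 1)), g(g(X2, 1), 1)).
Decompose g/2: h(a, b, R) = h(a, b, Y),  h(h(B, 1, a), times(1, B), 1) = P.
Decompose h/3: a = a,  b = b,  R = Y.
Delete trivial equation a = a.
Delete trivial equation b = b.
Bind R := Y; no other remaining equation mentions R.
Bind P := h(h(B, 1, a), times(1, B), 1); no other remaining equation mentions P.
Decompose times/2: g(a, node(Y2, 1)) = g(a, Y2),  h(node(1, Y), a, 1) = h(B, a, 1).
Decompose g/2: a = a,  node(Y2, 1) = Y2.
Delete trivial equation a = a.
Occurs check fails: Y2 occurs in node(Y2, 1); the equation Y2 = node(Y2, 1) has no finite solution.

FAIL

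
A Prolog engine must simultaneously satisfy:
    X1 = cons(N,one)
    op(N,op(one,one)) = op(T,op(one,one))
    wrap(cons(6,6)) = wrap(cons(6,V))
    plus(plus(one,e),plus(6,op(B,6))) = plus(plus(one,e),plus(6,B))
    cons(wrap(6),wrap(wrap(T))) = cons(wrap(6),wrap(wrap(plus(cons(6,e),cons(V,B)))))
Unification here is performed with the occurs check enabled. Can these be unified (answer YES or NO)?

Bind X1 := cons(N,one); no other remaining equation mentions X1.
Decompose op/2: N = T,  op(one,one) = op(one,one).
Bind N := T; no other remaining equation mentions N. Substituting into the earlier binding gives X1 := cons(T,one).
Delete trivial equation op(one,one) = op(one,one).
Decompose wrap/1: cons(6,6) = cons(6,V).
Decompose cons/2: 6 = 6,  6 = V.
Delete trivial equation 6 = 6.
Bind V := 6; substituting into the one remaining equation that mentions V gives: cons(wrap(6),wrap(wrap(T))) = cons(wrap(6),wrap(wrap(plus(cons(6,e),cons(6,B))))).
Decompose plus/2: plus(one,e) = plus(one,e),  plus(6,op(B,6)) = plus(6,B).
Delete trivial equation plus(one,e) = plus(one,e).
Decompose plus/2: 6 = 6,  op(B,6) = B.
Delete trivial equation 6 = 6.
Occurs check fails: B occurs in op(B,6); the equation B = op(B,6) has no finite solution.

NO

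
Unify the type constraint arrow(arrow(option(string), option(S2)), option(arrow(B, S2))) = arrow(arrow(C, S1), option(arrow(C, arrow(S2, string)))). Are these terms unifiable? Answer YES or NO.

NO

Decompose arrow/2: arrow(option(string), option(S2)) = arrow(C, S1),  option(arrow(B, S2)) = option(arrow(C, arrow(S2, string))).
Decompose arrow/2: option(string) = C,  option(S2) = S1.
Bind C := option(string); substituting into the one remaining equation that mentions C gives: option(arrow(B, S2)) = option(arrow(option(string), arrow(S2, string))).
Bind S1 := option(S2); no other remaining equation mentions S1.
Decompose option/1: arrow(B, S2) = arrow(option(string), arrow(S2, string)).
Decompose arrow/2: B = option(string),  S2 = arrow(S2, string).
Bind B := option(string); no other remaining equation mentions B.
Occurs check fails: S2 occurs in arrow(S2, string); the equation S2 = arrow(S2, string) has no finite solution.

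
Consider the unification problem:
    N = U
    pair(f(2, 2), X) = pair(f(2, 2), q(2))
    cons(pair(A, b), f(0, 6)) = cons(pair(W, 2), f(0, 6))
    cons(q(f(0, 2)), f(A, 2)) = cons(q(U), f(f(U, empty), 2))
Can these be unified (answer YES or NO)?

Bind N := U; no other remaining equation mentions N.
Decompose pair/2: f(2, 2) = f(2, 2),  X = q(2).
Delete trivial equation f(2, 2) = f(2, 2).
Bind X := q(2); no other remaining equation mentions X.
Decompose cons/2: pair(A, b) = pair(W, 2),  f(0, 6) = f(0, 6).
Decompose pair/2: A = W,  b = 2.
Bind A := W; substituting into the one remaining equation that mentions A gives: cons(q(f(0, 2)), f(W, 2)) = cons(q(U), f(f(U, empty), 2)).
Clash: constants b and 2 differ; no unifier exists.

NO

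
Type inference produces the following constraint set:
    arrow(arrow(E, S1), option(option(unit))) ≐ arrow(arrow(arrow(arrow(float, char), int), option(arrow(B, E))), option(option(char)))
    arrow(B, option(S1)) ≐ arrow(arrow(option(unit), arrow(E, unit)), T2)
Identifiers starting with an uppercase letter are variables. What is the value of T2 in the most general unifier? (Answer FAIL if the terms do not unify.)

FAIL

Decompose arrow/2: arrow(E, S1) ≐ arrow(arrow(arrow(float, char), int), option(arrow(B, E))),  option(option(unit)) ≐ option(option(char)).
Decompose arrow/2: E ≐ arrow(arrow(float, char), int),  S1 ≐ option(arrow(B, E)).
Bind E := arrow(arrow(float, char), int); substituting into the 2 remaining equations that mention E gives: S1 ≐ option(arrow(B, arrow(arrow(float, char), int))),  arrow(B, option(S1)) ≐ arrow(arrow(option(unit), arrow(arrow(arrow(float, char), int), unit)), T2).
Bind S1 := option(arrow(B, arrow(arrow(float, char), int))); substituting into the one remaining equation that mentions S1 gives: arrow(B, option(option(arrow(B, arrow(arrow(float, char), int))))) ≐ arrow(arrow(option(unit), arrow(arrow(arrow(float, char), int), unit)), T2).
Decompose option/1: option(unit) ≐ option(char).
Decompose option/1: unit ≐ char.
Clash: constants unit and char differ; no unifier exists.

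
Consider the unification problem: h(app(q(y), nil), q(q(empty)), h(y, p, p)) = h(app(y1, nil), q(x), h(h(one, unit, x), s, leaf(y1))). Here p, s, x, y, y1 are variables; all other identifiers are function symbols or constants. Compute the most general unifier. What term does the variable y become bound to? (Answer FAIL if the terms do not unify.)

Decompose h/3: app(q(y), nil) = app(y1, nil),  q(q(empty)) = q(x),  h(y, p, p) = h(h(one, unit, x), s, leaf(y1)).
Decompose app/2: q(y) = y1,  nil = nil.
Bind y1 := q(y); substituting into the one remaining equation that mentions y1 gives: h(y, p, p) = h(h(one, unit, x), s, leaf(q(y))).
Delete trivial equation nil = nil.
Decompose q/1: q(empty) = x.
Bind x := q(empty); substituting into the remaining equation gives: h(y, p, p) = h(h(one, unit, q(empty)), s, leaf(q(y))).
Decompose h/3: y = h(one, unit, q(empty)),  p = s,  p = leaf(q(y)).
Bind y := h(one, unit, q(empty)); substituting into the one remaining equation that mentions y gives: p = leaf(q(h(one, unit, q(empty)))). Substituting into the earlier binding gives y1 := q(h(one, unit, q(empty))).
Bind p := s; substituting into the remaining equation gives: s = leaf(q(h(one, unit, q(empty)))).
Bind s := leaf(q(h(one, unit, q(empty)))). Substituting into the earlier binding gives p := leaf(q(h(one, unit, q(empty)))).
MGU = { y1 := q(h(one, unit, q(empty))), x := q(empty), y := h(one, unit, q(empty)), p := leaf(q(h(one, unit, q(empty)))), s := leaf(q(h(one, unit, q(empty)))) }, so y := h(one, unit, q(empty)).

h(one, unit, q(empty))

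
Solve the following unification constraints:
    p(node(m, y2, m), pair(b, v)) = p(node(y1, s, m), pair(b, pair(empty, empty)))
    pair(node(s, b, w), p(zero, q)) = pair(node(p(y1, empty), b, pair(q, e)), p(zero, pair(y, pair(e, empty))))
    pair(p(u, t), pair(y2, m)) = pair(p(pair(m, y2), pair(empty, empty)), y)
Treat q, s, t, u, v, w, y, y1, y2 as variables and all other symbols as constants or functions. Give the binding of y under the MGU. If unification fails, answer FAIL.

Decompose p/2: node(m, y2, m) = node(y1, s, m),  pair(b, v) = pair(b, pair(empty, empty)).
Decompose node/3: m = y1,  y2 = s,  m = m.
Bind y1 := m; substituting into the one remaining equation that mentions y1 gives: pair(node(s, b, w), p(zero, q)) = pair(node(p(m, empty), b, pair(q, e)), p(zero, pair(y, pair(e, empty)))).
Bind y2 := s; substituting into the one remaining equation that mentions y2 gives: pair(p(u, t), pair(s, m)) = pair(p(pair(m, s), pair(empty, empty)), y).
Delete trivial equation m = m.
Decompose pair/2: b = b,  v = pair(empty, empty).
Delete trivial equation b = b.
Bind v := pair(empty, empty); no other remaining equation mentions v.
Decompose pair/2: node(s, b, w) = node(p(m, empty), b, pair(q, e)),  p(zero, q) = p(zero, pair(y, pair(e, empty))).
Decompose node/3: s = p(m, empty),  b = b,  w = pair(q, e).
Bind s := p(m, empty); substituting into the one remaining equation that mentions s gives: pair(p(u, t), pair(p(m, empty), m)) = pair(p(pair(m, p(m, empty)), pair(empty, empty)), y). Substituting into the earlier binding gives y2 := p(m, empty).
Delete trivial equation b = b.
Bind w := pair(q, e); no other remaining equation mentions w.
Decompose p/2: zero = zero,  q = pair(y, pair(e, empty)).
Delete trivial equation zero = zero.
Bind q := pair(y, pair(e, empty)); no other remaining equation mentions q. Substituting into the earlier binding gives w := pair(pair(y, pair(e, empty)), e).
Decompose pair/2: p(u, t) = p(pair(m, p(m, empty)), pair(empty, empty)),  pair(p(m, empty), m) = y.
Decompose p/2: u = pair(m, p(m, empty)),  t = pair(empty, empty).
Bind u := pair(m, p(m, empty)); no other remaining equation mentions u.
Bind t := pair(empty, empty); no other remaining equation mentions t.
Bind y := pair(p(m, empty), m). Substituting into the earlier bindings gives w := pair(pair(pair(p(m, empty), m), pair(e, empty)), e), q := pair(pair(p(m, empty), m), pair(e, empty)).
MGU = { y1 -> m, y2 -> p(m, empty), v -> pair(empty, empty), s -> p(m, empty), w -> pair(pair(pair(p(m, empty), m), pair(e, empty)), e), q -> pair(pair(p(m, empty), m), pair(e, empty)), u -> pair(m, p(m, empty)), t -> pair(empty, empty), y -> pair(p(m, empty), m) }, so y -> pair(p(m, empty), m).

pair(p(m, empty), m)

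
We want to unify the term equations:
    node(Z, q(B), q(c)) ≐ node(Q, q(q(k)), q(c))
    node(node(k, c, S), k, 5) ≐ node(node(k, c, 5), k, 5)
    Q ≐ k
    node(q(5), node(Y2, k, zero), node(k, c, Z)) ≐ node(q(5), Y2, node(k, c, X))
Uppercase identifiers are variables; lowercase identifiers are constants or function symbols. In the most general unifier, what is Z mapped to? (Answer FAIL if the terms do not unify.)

Decompose node/3: Z ≐ Q,  q(B) ≐ q(q(k)),  q(c) ≐ q(c).
Bind Z := Q; substituting into the one remaining equation that mentions Z gives: node(q(5), node(Y2, k, zero), node(k, c, Q)) ≐ node(q(5), Y2, node(k, c, X)).
Decompose q/1: B ≐ q(k).
Bind B := q(k); no other remaining equation mentions B.
Delete trivial equation q(c) ≐ q(c).
Decompose node/3: node(k, c, S) ≐ node(k, c, 5),  k ≐ k,  5 ≐ 5.
Decompose node/3: k ≐ k,  c ≐ c,  S ≐ 5.
Delete trivial equation k ≐ k.
Delete trivial equation c ≐ c.
Bind S := 5; no other remaining equation mentions S.
Delete trivial equation k ≐ k.
Delete trivial equation 5 ≐ 5.
Bind Q := k; substituting into the remaining equation gives: node(q(5), node(Y2, k, zero), node(k, c, k)) ≐ node(q(5), Y2, node(k, c, X)). Substituting into the earlier binding gives Z := k.
Decompose node/3: q(5) ≐ q(5),  node(Y2, k, zero) ≐ Y2,  node(k, c, k) ≐ node(k, c, X).
Delete trivial equation q(5) ≐ q(5).
Occurs check fails: Y2 occurs in node(Y2, k, zero); the equation Y2 ≐ node(Y2, k, zero) has no finite solution.

FAIL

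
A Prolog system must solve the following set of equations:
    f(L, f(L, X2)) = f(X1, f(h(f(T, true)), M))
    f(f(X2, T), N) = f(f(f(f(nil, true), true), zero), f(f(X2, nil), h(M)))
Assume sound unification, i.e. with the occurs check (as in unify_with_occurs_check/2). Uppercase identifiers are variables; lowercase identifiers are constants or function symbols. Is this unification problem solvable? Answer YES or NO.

Decompose f/2: L = X1,  f(L, X2) = f(h(f(T, true)), M).
Bind L := X1; substituting into the one remaining equation that mentions L gives: f(X1, X2) = f(h(f(T, true)), M).
Decompose f/2: X1 = h(f(T, true)),  X2 = M.
Bind X1 := h(f(T, true)); no other remaining equation mentions X1. Substituting into the earlier binding gives L := h(f(T, true)).
Bind X2 := M; substituting into the remaining equation gives: f(f(M, T), N) = f(f(f(f(nil, true), true), zero), f(f(M, nil), h(M))).
Decompose f/2: f(M, T) = f(f(f(nil, true), true), zero),  N = f(f(M, nil), h(M)).
Decompose f/2: M = f(f(nil, true), true),  T = zero.
Bind M := f(f(nil, true), true); substituting into the one remaining equation that mentions M gives: N = f(f(f(f(nil, true), true), nil), h(f(f(nil, true), true))). Substituting into the earlier binding gives X2 := f(f(nil, true), true).
Bind T := zero; no other remaining equation mentions T. Substituting into the earlier bindings gives L := h(f(zero, true)), X1 := h(f(zero, true)).
Bind N := f(f(f(f(nil, true), true), nil), h(f(f(nil, true), true))).
No equations remain and no clash or occurs-check failure arose, so a unifier exists.

YES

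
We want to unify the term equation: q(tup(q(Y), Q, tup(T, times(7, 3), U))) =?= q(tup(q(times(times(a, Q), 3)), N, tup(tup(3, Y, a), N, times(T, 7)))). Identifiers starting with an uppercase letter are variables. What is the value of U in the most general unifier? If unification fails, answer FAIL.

times(tup(3, times(times(a, times(7, 3)), 3), a), 7)

Decompose q/1: tup(q(Y), Q, tup(T, times(7, 3), U)) =?= tup(q(times(times(a, Q), 3)), N, tup(tup(3, Y, a), N, times(T, 7))).
Decompose tup/3: q(Y) =?= q(times(times(a, Q), 3)),  Q =?= N,  tup(T, times(7, 3), U) =?= tup(tup(3, Y, a), N, times(T, 7)).
Decompose q/1: Y =?= times(times(a, Q), 3).
Bind Y := times(times(a, Q), 3); substituting into the one remaining equation that mentions Y gives: tup(T, times(7, 3), U) =?= tup(tup(3, times(times(a, Q), 3), a), N, times(T, 7)).
Bind Q := N; substituting into the remaining equation gives: tup(T, times(7, 3), U) =?= tup(tup(3, times(times(a, N), 3), a), N, times(T, 7)). Substituting into the earlier binding gives Y := times(times(a, N), 3).
Decompose tup/3: T =?= tup(3, times(times(a, N), 3), a),  times(7, 3) =?= N,  U =?= times(T, 7).
Bind T := tup(3, times(times(a, N), 3), a); substituting into the one remaining equation that mentions T gives: U =?= times(tup(3, times(times(a, N), 3), a), 7).
Bind N := times(7, 3); substituting into the remaining equation gives: U =?= times(tup(3, times(times(a, times(7, 3)), 3), a), 7). Substituting into the earlier bindings gives Y := times(times(a, times(7, 3)), 3), Q := times(7, 3), T := tup(3, times(times(a, times(7, 3)), 3), a).
Bind U := times(tup(3, times(times(a, times(7, 3)), 3), a), 7).
MGU = { Y := times(times(a, times(7, 3)), 3), Q := times(7, 3), T := tup(3, times(times(a, times(7, 3)), 3), a), N := times(7, 3), U := times(tup(3, times(times(a, times(7, 3)), 3), a), 7) }, so U := times(tup(3, times(times(a, times(7, 3)), 3), a), 7).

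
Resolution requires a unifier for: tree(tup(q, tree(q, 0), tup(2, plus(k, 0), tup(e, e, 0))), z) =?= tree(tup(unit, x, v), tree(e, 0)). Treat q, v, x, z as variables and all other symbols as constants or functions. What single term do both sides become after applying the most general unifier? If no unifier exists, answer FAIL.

tree(tup(unit, tree(unit, 0), tup(2, plus(k, 0), tup(e, e, 0))), tree(e, 0))

Decompose tree/2: tup(q, tree(q, 0), tup(2, plus(k, 0), tup(e, e, 0))) =?= tup(unit, x, v),  z =?= tree(e, 0).
Decompose tup/3: q =?= unit,  tree(q, 0) =?= x,  tup(2, plus(k, 0), tup(e, e, 0)) =?= v.
Bind q := unit; substituting into the one remaining equation that mentions q gives: tree(unit, 0) =?= x.
Bind x := tree(unit, 0); no other remaining equation mentions x.
Bind v := tup(2, plus(k, 0), tup(e, e, 0)); no other remaining equation mentions v.
Bind z := tree(e, 0).
Applying the MGU to either side gives tree(tup(unit, tree(unit, 0), tup(2, plus(k, 0), tup(e, e, 0))), tree(e, 0)).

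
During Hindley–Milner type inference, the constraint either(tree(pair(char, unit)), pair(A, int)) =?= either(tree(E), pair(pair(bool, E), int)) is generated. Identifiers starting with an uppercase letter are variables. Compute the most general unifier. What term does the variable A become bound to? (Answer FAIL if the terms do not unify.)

Decompose either/2: tree(pair(char, unit)) =?= tree(E),  pair(A, int) =?= pair(pair(bool, E), int).
Decompose tree/1: pair(char, unit) =?= E.
Bind E := pair(char, unit); substituting into the remaining equation gives: pair(A, int) =?= pair(pair(bool, pair(char, unit)), int).
Decompose pair/2: A =?= pair(bool, pair(char, unit)),  int =?= int.
Bind A := pair(bool, pair(char, unit)); no other remaining equation mentions A.
Delete trivial equation int =?= int.
MGU = { E := pair(char, unit), A := pair(bool, pair(char, unit)) }, so A := pair(bool, pair(char, unit)).

pair(bool, pair(char, unit))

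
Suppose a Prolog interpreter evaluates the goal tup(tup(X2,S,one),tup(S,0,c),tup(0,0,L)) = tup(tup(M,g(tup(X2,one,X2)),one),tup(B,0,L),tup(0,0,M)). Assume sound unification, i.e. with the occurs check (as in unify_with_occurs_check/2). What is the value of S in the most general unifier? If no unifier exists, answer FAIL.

g(tup(c,one,c))

Decompose tup/3: tup(X2,S,one) = tup(M,g(tup(X2,one,X2)),one),  tup(S,0,c) = tup(B,0,L),  tup(0,0,L) = tup(0,0,M).
Decompose tup/3: X2 = M,  S = g(tup(X2,one,X2)),  one = one.
Bind X2 := M; substituting into the one remaining equation that mentions X2 gives: S = g(tup(M,one,M)).
Bind S := g(tup(M,one,M)); substituting into the one remaining equation that mentions S gives: tup(g(tup(M,one,M)),0,c) = tup(B,0,L).
Delete trivial equation one = one.
Decompose tup/3: g(tup(M,one,M)) = B,  0 = 0,  c = L.
Bind B := g(tup(M,one,M)); no other remaining equation mentions B.
Delete trivial equation 0 = 0.
Bind L := c; substituting into the remaining equation gives: tup(0,0,c) = tup(0,0,M).
Decompose tup/3: 0 = 0,  0 = 0,  c = M.
Delete trivial equation 0 = 0.
Delete trivial equation 0 = 0.
Bind M := c. Substituting into the earlier bindings gives X2 := c, S := g(tup(c,one,c)), B := g(tup(c,one,c)).
MGU = { X2 = c, S = g(tup(c,one,c)), B = g(tup(c,one,c)), L = c, M = c }, so S = g(tup(c,one,c)).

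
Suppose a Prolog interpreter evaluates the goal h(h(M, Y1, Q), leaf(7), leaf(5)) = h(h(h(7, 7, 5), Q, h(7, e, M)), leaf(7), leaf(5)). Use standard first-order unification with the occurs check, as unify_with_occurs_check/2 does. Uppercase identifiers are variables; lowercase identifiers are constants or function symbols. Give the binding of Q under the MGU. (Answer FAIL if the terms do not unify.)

h(7, e, h(7, 7, 5))

Decompose h/3: h(M, Y1, Q) = h(h(7, 7, 5), Q, h(7, e, M)),  leaf(7) = leaf(7),  leaf(5) = leaf(5).
Decompose h/3: M = h(7, 7, 5),  Y1 = Q,  Q = h(7, e, M).
Bind M := h(7, 7, 5); substituting into the one remaining equation that mentions M gives: Q = h(7, e, h(7, 7, 5)).
Bind Y1 := Q; no other remaining equation mentions Y1.
Bind Q := h(7, e, h(7, 7, 5)); no other remaining equation mentions Q. Substituting into the earlier binding gives Y1 := h(7, e, h(7, 7, 5)).
Delete trivial equation leaf(7) = leaf(7).
Delete trivial equation leaf(5) = leaf(5).
MGU = { M ↦ h(7, 7, 5), Y1 ↦ h(7, e, h(7, 7, 5)), Q ↦ h(7, e, h(7, 7, 5)) }, so Q ↦ h(7, e, h(7, 7, 5)).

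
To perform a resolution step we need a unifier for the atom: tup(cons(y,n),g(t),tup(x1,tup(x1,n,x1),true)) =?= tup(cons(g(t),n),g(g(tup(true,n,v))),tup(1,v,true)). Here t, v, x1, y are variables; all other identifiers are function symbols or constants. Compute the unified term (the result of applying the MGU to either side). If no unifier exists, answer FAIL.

tup(cons(g(g(tup(true,n,tup(1,n,1)))),n),g(g(tup(true,n,tup(1,n,1)))),tup(1,tup(1,n,1),true))

Decompose tup/3: cons(y,n) =?= cons(g(t),n),  g(t) =?= g(g(tup(true,n,v))),  tup(x1,tup(x1,n,x1),true) =?= tup(1,v,true).
Decompose cons/2: y =?= g(t),  n =?= n.
Bind y := g(t); no other remaining equation mentions y.
Delete trivial equation n =?= n.
Decompose g/1: t =?= g(tup(true,n,v)).
Bind t := g(tup(true,n,v)); no other remaining equation mentions t. Substituting into the earlier binding gives y := g(g(tup(true,n,v))).
Decompose tup/3: x1 =?= 1,  tup(x1,n,x1) =?= v,  true =?= true.
Bind x1 := 1; substituting into the one remaining equation that mentions x1 gives: tup(1,n,1) =?= v.
Bind v := tup(1,n,1); no other remaining equation mentions v. Substituting into the earlier bindings gives y := g(g(tup(true,n,tup(1,n,1)))), t := g(tup(true,n,tup(1,n,1))).
Delete trivial equation true =?= true.
Applying the MGU to either side gives tup(cons(g(g(tup(true,n,tup(1,n,1)))),n),g(g(tup(true,n,tup(1,n,1)))),tup(1,tup(1,n,1),true)).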